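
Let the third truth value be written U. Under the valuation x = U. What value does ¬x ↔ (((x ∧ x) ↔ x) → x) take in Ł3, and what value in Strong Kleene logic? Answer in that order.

True; U

In Ł3: ¬x = ¬U = U
x ∧ x = U ∧ U = U
(x ∧ x) ↔ x = U ↔ U = True  [1 − |½−½|]
((x ∧ x) ↔ x) → x = True → U = U
¬x ↔ (((x ∧ x) ↔ x) → x) = U ↔ U = True
In Strong Kleene logic: ¬x = ¬U = U
x ∧ x = U ∧ U = U
(x ∧ x) ↔ x = U ↔ U = U
((x ∧ x) ↔ x) → x = U → U = U  [¬U ∨ U]
¬x ↔ (((x ∧ x) ↔ x) → x) = U ↔ U = U
They differ because Ł3 and Strong Kleene logic treat U differently under implication.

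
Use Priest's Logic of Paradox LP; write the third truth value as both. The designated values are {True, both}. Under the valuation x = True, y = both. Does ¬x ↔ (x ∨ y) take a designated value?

No

¬x = ¬True = False
x ∨ y = True ∨ both = True
¬x ↔ (x ∨ y) = False ↔ True = False
False ∉ {True, both}.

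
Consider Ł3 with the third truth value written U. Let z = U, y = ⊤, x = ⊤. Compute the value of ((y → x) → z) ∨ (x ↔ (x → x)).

⊤

y → x = ⊤ → ⊤ = ⊤
(y → x) → z = ⊤ → U = U  [min(1, 1−1+½)]
x → x = ⊤ → ⊤ = ⊤
x ↔ (x → x) = ⊤ ↔ ⊤ = ⊤
((y → x) → z) ∨ (x ↔ (x → x)) = U ∨ ⊤ = ⊤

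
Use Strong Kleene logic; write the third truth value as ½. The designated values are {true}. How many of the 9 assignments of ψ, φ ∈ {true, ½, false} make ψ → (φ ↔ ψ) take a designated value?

4

Designated under: (ψ=true, φ=true); (ψ=false, φ=true); (ψ=false, φ=½); (ψ=false, φ=false).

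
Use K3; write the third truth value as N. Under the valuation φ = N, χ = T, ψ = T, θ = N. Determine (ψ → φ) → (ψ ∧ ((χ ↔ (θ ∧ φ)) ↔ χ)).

ψ → φ = T → N = N  [¬T ∨ N]
θ ∧ φ = N ∧ N = N
χ ↔ (θ ∧ φ) = T ↔ N = N
(χ ↔ (θ ∧ φ)) ↔ χ = N ↔ T = N
ψ ∧ ((χ ↔ (θ ∧ φ)) ↔ χ) = T ∧ N = N
(ψ → φ) → (ψ ∧ ((χ ↔ (θ ∧ φ)) ↔ χ)) = N → N = N

N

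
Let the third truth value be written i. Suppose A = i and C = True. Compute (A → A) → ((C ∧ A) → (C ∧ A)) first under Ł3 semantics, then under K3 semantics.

In Ł3: A → A = i → i = True  [min(1, 1−½+½)]
C ∧ A = True ∧ i = i
C ∧ A = True ∧ i = i
(C ∧ A) → (C ∧ A) = i → i = True
(A → A) → ((C ∧ A) → (C ∧ A)) = True → True = True
In K3: A → A = i → i = i  [¬i ∨ i]
C ∧ A = True ∧ i = i
C ∧ A = True ∧ i = i
(C ∧ A) → (C ∧ A) = i → i = i
(A → A) → ((C ∧ A) → (C ∧ A)) = i → i = i
They differ because Ł3 and K3 treat i differently under implication.

True; i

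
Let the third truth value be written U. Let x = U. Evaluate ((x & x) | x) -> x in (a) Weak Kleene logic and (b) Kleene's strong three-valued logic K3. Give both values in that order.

U; U

In Weak Kleene logic: x & x = U & U = U
(x & x) | x = U | U = U
((x & x) | x) -> x = U -> U = U
In Kleene's strong three-valued logic K3: x & x = U & U = U
(x & x) | x = U | U = U
((x & x) | x) -> x = U -> U = U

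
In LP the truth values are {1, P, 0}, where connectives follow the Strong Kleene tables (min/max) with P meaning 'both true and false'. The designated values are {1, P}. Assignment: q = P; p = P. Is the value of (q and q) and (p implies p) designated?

q and q = P and P = P
p implies p = P implies P = P
(q and q) and (p implies p) = P and P = P
P ∈ {1, P}.

Yes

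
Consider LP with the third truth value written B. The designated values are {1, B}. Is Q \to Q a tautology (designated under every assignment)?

Yes

Every assignment of Q over {1, B, 0} gives a value in {1, B}.
In particular, with Q=B: Q \to Q = B.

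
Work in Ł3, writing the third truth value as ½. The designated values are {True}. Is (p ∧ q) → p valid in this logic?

Every assignment of p, q over {True, ½, False} gives a value in {True}.
In particular, with p=½, q=½: (p ∧ q) → p = True.

Yes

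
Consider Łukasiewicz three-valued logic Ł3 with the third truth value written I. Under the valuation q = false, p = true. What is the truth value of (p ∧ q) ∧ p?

p ∧ q = true ∧ false = false
(p ∧ q) ∧ p = false ∧ true = false

false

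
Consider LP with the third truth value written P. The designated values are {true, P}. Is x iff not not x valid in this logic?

Yes

Every assignment of x over {true, P, false} gives a value in {true, P}.
In particular, with x=P: x iff not not x = P.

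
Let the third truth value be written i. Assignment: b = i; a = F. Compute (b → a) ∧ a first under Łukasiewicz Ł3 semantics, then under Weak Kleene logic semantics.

In Łukasiewicz Ł3: b → a = i → F = i  [min(1, 1−½+0)]
(b → a) ∧ a = i ∧ F = F
In Weak Kleene logic: b → a = i → F = i  [any arg is the third value ⇒ result is the third value]
(b → a) ∧ a = i ∧ F = i
They differ because Łukasiewicz Ł3 and Weak Kleene logic treat i differently under the binary connectives.

F; i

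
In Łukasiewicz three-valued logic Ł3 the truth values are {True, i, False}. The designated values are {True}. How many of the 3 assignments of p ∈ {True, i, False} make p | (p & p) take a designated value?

1

p=True: True ✓
p=i: i ·
p=False: False ·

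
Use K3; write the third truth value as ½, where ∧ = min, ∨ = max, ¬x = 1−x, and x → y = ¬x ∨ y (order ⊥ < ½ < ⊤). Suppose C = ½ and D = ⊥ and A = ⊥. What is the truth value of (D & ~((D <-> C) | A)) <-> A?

⊤

D <-> C = ⊥ <-> ½ = ½
(D <-> C) | A = ½ | ⊥ = ½
~((D <-> C) | A) = ~½ = ½
D & ~((D <-> C) | A) = ⊥ & ½ = ⊥
(D & ~((D <-> C) | A)) <-> A = ⊥ <-> ⊥ = ⊤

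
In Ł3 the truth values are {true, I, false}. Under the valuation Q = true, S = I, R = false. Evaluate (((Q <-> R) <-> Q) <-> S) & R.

Q <-> R = true <-> false = false
(Q <-> R) <-> Q = false <-> true = false
((Q <-> R) <-> Q) <-> S = false <-> I = I
(((Q <-> R) <-> Q) <-> S) & R = I & false = false

false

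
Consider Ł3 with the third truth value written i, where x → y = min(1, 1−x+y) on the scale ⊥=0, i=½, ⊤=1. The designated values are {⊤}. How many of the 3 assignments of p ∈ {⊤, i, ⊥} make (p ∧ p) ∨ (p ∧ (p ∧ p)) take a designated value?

p=⊤: ⊤ ✓
p=i: i ·
p=⊥: ⊥ ·

1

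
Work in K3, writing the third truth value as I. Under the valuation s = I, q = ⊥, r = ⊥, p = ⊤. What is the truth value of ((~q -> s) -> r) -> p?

⊤

~q = ~⊥ = ⊤
~q -> s = ⊤ -> I = I  [~⊤ | I]
(~q -> s) -> r = I -> ⊥ = I
((~q -> s) -> r) -> p = I -> ⊤ = ⊤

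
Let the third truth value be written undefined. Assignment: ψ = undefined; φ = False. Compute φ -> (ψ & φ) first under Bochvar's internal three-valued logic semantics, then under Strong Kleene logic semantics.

In Bochvar's internal three-valued logic: ψ & φ = undefined & False = undefined
φ -> (ψ & φ) = False -> undefined = undefined  [any arg is the third value ⇒ result is the third value]
In Strong Kleene logic: ψ & φ = undefined & False = False
φ -> (ψ & φ) = False -> False = True
They differ because Bochvar's internal three-valued logic and Strong Kleene logic treat undefined differently under the binary connectives.

undefined; True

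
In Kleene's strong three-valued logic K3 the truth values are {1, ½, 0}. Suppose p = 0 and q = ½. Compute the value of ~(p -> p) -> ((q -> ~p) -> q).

p -> p = 0 -> 0 = 1
~(p -> p) = ~1 = 0
~p = ~0 = 1
q -> ~p = ½ -> 1 = 1  [~½ | 1]
(q -> ~p) -> q = 1 -> ½ = ½
~(p -> p) -> ((q -> ~p) -> q) = 0 -> ½ = 1

1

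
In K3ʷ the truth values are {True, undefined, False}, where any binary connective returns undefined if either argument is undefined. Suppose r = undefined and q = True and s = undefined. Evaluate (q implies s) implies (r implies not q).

undefined

q implies s = True implies undefined = undefined  [any arg is the third value ⇒ result is the third value]
not q = not True = False
r implies not q = undefined implies False = undefined
(q implies s) implies (r implies not q) = undefined implies undefined = undefined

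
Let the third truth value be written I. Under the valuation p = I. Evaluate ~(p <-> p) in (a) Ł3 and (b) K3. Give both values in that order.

False; I

In Ł3: p <-> p = I <-> I = True
~(p <-> p) = ~True = False
In K3: p <-> p = I <-> I = I
~(p <-> p) = ~I = I
They differ because Ł3 and K3 treat I differently under implication.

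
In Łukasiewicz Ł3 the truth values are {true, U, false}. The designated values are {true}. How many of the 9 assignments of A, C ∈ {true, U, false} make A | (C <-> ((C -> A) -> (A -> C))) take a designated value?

5

Of the 9 assignments, 5 give a value in {true}.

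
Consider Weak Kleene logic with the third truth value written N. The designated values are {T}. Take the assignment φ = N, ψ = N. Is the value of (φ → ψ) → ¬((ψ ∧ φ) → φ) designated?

φ → ψ = N → N = N  [any arg is the third value ⇒ result is the third value]
ψ ∧ φ = N ∧ N = N
(ψ ∧ φ) → φ = N → N = N
¬((ψ ∧ φ) → φ) = ¬N = N
(φ → ψ) → ¬((ψ ∧ φ) → φ) = N → N = N
N ∉ {T}.

No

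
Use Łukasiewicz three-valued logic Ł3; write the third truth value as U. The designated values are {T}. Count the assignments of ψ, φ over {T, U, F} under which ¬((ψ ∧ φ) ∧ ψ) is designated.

5

Of the 9 assignments, 5 give a value in {T}.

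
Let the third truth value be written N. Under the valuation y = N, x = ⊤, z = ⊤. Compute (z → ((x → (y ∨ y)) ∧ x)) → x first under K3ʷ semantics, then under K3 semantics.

In K3ʷ: y ∨ y = N ∨ N = N
x → (y ∨ y) = ⊤ → N = N  [any arg is the third value ⇒ result is the third value]
(x → (y ∨ y)) ∧ x = N ∧ ⊤ = N
z → ((x → (y ∨ y)) ∧ x) = ⊤ → N = N
(z → ((x → (y ∨ y)) ∧ x)) → x = N → ⊤ = N
In K3: y ∨ y = N ∨ N = N
x → (y ∨ y) = ⊤ → N = N
(x → (y ∨ y)) ∧ x = N ∧ ⊤ = N
z → ((x → (y ∨ y)) ∧ x) = ⊤ → N = N
(z → ((x → (y ∨ y)) ∧ x)) → x = N → ⊤ = ⊤
They differ because K3ʷ and K3 treat N differently under the binary connectives.

N; ⊤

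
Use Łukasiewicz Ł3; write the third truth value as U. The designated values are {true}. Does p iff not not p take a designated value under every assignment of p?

Every assignment of p over {true, U, false} gives a value in {true}.
In particular, with p=U: p iff not not p = true.

Yes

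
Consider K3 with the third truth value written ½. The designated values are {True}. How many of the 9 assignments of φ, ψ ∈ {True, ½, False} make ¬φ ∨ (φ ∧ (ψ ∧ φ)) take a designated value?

Designated under: (φ=True, ψ=True); (φ=False, ψ=True); (φ=False, ψ=½); (φ=False, ψ=False).

4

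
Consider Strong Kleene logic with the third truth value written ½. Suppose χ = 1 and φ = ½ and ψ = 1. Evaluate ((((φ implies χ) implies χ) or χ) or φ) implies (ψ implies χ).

φ implies χ = ½ implies 1 = 1
(φ implies χ) implies χ = 1 implies 1 = 1
((φ implies χ) implies χ) or χ = 1 or 1 = 1
(((φ implies χ) implies χ) or χ) or φ = 1 or ½ = 1
ψ implies χ = 1 implies 1 = 1
((((φ implies χ) implies χ) or χ) or φ) implies (ψ implies χ) = 1 implies 1 = 1

1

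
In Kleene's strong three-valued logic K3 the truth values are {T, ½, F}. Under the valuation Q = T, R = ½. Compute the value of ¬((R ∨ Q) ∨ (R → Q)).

F

R ∨ Q = ½ ∨ T = T
R → Q = ½ → T = T  [¬½ ∨ T]
(R ∨ Q) ∨ (R → Q) = T ∨ T = T
¬((R ∨ Q) ∨ (R → Q)) = ¬T = F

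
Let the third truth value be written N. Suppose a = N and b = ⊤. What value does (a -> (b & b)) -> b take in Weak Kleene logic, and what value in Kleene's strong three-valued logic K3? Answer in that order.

N; ⊤

In Weak Kleene logic: b & b = ⊤ & ⊤ = ⊤
a -> (b & b) = N -> ⊤ = N  [any arg is the third value ⇒ result is the third value]
(a -> (b & b)) -> b = N -> ⊤ = N
In Kleene's strong three-valued logic K3: b & b = ⊤ & ⊤ = ⊤
a -> (b & b) = N -> ⊤ = ⊤  [~N | ⊤]
(a -> (b & b)) -> b = ⊤ -> ⊤ = ⊤
They differ because Weak Kleene logic and Kleene's strong three-valued logic K3 treat N differently under the binary connectives.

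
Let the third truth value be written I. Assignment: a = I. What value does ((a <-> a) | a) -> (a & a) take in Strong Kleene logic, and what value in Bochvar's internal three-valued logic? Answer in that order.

In Strong Kleene logic: a <-> a = I <-> I = I
(a <-> a) | a = I | I = I
a & a = I & I = I
((a <-> a) | a) -> (a & a) = I -> I = I
In Bochvar's internal three-valued logic: a <-> a = I <-> I = I
(a <-> a) | a = I | I = I
a & a = I & I = I
((a <-> a) | a) -> (a & a) = I -> I = I  [any arg is the third value ⇒ result is the third value]

I; I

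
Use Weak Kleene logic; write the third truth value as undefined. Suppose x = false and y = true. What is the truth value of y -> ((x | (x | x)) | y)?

x | x = false | false = false
x | (x | x) = false | false = false
(x | (x | x)) | y = false | true = true
y -> ((x | (x | x)) | y) = true -> true = true

true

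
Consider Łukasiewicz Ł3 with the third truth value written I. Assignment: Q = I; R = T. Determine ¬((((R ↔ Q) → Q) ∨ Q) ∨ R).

F

R ↔ Q = T ↔ I = I  [1 − |1−½|]
(R ↔ Q) → Q = I → I = T
((R ↔ Q) → Q) ∨ Q = T ∨ I = T
(((R ↔ Q) → Q) ∨ Q) ∨ R = T ∨ T = T
¬((((R ↔ Q) → Q) ∨ Q) ∨ R) = ¬T = F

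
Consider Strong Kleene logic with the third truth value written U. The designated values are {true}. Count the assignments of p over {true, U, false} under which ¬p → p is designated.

p=true: true ✓
p=U: U ·
p=false: false ·

1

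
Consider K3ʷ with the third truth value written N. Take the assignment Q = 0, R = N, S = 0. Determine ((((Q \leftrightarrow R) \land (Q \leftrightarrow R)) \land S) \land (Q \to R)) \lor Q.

N

Q \leftrightarrow R = 0 \leftrightarrow N = N
Q \leftrightarrow R = 0 \leftrightarrow N = N
(Q \leftrightarrow R) \land (Q \leftrightarrow R) = N \land N = N
((Q \leftrightarrow R) \land (Q \leftrightarrow R)) \land S = N \land 0 = N
Q \to R = 0 \to N = N  [any arg is the third value ⇒ result is the third value]
(((Q \leftrightarrow R) \land (Q \leftrightarrow R)) \land S) \land (Q \to R) = N \land N = N
((((Q \leftrightarrow R) \land (Q \leftrightarrow R)) \land S) \land (Q \to R)) \lor Q = N \lor 0 = N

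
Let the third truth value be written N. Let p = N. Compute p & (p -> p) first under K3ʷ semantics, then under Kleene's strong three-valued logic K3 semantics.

N; N

In K3ʷ: p -> p = N -> N = N  [any arg is the third value ⇒ result is the third value]
p & (p -> p) = N & N = N
In Kleene's strong three-valued logic K3: p -> p = N -> N = N
p & (p -> p) = N & N = N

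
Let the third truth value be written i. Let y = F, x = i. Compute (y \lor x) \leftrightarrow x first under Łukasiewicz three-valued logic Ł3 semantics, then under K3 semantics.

T; i

In Łukasiewicz three-valued logic Ł3: y \lor x = F \lor i = i
(y \lor x) \leftrightarrow x = i \leftrightarrow i = T  [1 − |½−½|]
In K3: y \lor x = F \lor i = i
(y \lor x) \leftrightarrow x = i \leftrightarrow i = i
They differ because Łukasiewicz three-valued logic Ł3 and K3 treat i differently under implication.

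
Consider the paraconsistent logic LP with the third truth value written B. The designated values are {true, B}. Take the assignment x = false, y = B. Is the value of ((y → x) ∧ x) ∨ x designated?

No

y → x = B → false = B  [¬B ∨ false]
(y → x) ∧ x = B ∧ false = false
((y → x) ∧ x) ∨ x = false ∨ false = false
false ∉ {true, B}.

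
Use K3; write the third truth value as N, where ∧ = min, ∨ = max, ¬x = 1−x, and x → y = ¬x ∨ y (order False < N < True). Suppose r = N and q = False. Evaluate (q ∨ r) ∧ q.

q ∨ r = False ∨ N = N
(q ∨ r) ∧ q = N ∧ False = False

False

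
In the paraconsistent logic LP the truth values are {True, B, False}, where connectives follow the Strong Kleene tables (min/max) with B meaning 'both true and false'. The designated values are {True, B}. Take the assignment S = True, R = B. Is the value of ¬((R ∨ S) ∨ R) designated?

R ∨ S = B ∨ True = True
(R ∨ S) ∨ R = True ∨ B = True
¬((R ∨ S) ∨ R) = ¬True = False
False ∉ {True, B}.

No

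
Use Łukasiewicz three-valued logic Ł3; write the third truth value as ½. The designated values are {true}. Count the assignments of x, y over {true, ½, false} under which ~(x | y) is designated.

1

Designated under: (x=false, y=false).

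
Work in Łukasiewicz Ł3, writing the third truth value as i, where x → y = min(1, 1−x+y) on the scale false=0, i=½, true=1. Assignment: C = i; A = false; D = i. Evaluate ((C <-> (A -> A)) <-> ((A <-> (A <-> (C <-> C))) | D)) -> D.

A -> A = false -> false = true
C <-> (A -> A) = i <-> true = i
C <-> C = i <-> i = true
A <-> (C <-> C) = false <-> true = false
A <-> (A <-> (C <-> C)) = false <-> false = true
(A <-> (A <-> (C <-> C))) | D = true | i = true
(C <-> (A -> A)) <-> ((A <-> (A <-> (C <-> C))) | D) = i <-> true = i
((C <-> (A -> A)) <-> ((A <-> (A <-> (C <-> C))) | D)) -> D = i -> i = true

true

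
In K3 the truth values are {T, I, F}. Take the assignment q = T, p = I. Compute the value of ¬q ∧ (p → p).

F

¬q = ¬T = F
p → p = I → I = I  [¬I ∨ I]
¬q ∧ (p → p) = F ∧ I = F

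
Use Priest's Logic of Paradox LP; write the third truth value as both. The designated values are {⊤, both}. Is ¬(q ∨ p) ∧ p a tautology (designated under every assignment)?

Countermodel: q=⊤, p=⊤ gives ⊥, which is not designated.

No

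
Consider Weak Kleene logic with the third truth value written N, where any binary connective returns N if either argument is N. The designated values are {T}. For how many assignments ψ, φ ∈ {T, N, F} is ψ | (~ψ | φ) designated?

4

Designated under: (ψ=T, φ=T); (ψ=T, φ=F); (ψ=F, φ=T); (ψ=F, φ=F).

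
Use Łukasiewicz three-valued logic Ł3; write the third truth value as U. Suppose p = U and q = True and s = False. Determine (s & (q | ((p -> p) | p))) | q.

True

p -> p = U -> U = True  [min(1, 1−½+½)]
(p -> p) | p = True | U = True
q | ((p -> p) | p) = True | True = True
s & (q | ((p -> p) | p)) = False & True = False
(s & (q | ((p -> p) | p))) | q = False | True = True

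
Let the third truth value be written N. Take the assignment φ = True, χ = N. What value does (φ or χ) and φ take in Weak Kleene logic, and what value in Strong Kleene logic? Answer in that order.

In Weak Kleene logic: φ or χ = True or N = N
(φ or χ) and φ = N and True = N
In Strong Kleene logic: φ or χ = True or N = True
(φ or χ) and φ = True and True = True
They differ because Weak Kleene logic and Strong Kleene logic treat N differently under the binary connectives.

N; True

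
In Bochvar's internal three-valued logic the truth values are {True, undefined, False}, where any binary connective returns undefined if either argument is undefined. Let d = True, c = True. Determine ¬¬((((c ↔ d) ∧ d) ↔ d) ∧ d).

c ↔ d = True ↔ True = True
(c ↔ d) ∧ d = True ∧ True = True
((c ↔ d) ∧ d) ↔ d = True ↔ True = True
(((c ↔ d) ∧ d) ↔ d) ∧ d = True ∧ True = True
¬((((c ↔ d) ∧ d) ↔ d) ∧ d) = ¬True = False
¬¬((((c ↔ d) ∧ d) ↔ d) ∧ d) = ¬False = True

True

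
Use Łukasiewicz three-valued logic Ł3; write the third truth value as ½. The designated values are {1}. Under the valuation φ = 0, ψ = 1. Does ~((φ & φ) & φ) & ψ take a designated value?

φ & φ = 0 & 0 = 0
(φ & φ) & φ = 0 & 0 = 0
~((φ & φ) & φ) = ~0 = 1
~((φ & φ) & φ) & ψ = 1 & 1 = 1
1 ∈ {1}.

Yes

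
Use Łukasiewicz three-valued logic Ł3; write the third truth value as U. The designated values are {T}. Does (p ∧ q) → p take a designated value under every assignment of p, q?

Every assignment of p, q over {T, U, F} gives a value in {T}.
In particular, with p=U, q=U: (p ∧ q) → p = T.

Yes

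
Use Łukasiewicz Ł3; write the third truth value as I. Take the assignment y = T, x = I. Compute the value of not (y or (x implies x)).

x implies x = I implies I = T
y or (x implies x) = T or T = T
not (y or (x implies x)) = not T = F

F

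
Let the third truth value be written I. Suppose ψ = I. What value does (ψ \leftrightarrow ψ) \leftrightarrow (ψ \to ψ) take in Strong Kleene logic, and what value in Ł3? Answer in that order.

I; 1

In Strong Kleene logic: ψ \leftrightarrow ψ = I \leftrightarrow I = I
ψ \to ψ = I \to I = I  [\lnot I \lor I]
(ψ \leftrightarrow ψ) \leftrightarrow (ψ \to ψ) = I \leftrightarrow I = I
In Ł3: ψ \leftrightarrow ψ = I \leftrightarrow I = 1
ψ \to ψ = I \to I = 1
(ψ \leftrightarrow ψ) \leftrightarrow (ψ \to ψ) = 1 \leftrightarrow 1 = 1
They differ because Strong Kleene logic and Ł3 treat I differently under implication.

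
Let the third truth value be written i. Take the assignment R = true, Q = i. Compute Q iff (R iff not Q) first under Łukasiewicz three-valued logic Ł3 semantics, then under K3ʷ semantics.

In Łukasiewicz three-valued logic Ł3: not Q = not i = i
R iff not Q = true iff i = i
Q iff (R iff not Q) = i iff i = true
In K3ʷ: not Q = not i = i
R iff not Q = true iff i = i
Q iff (R iff not Q) = i iff i = i
They differ because Łukasiewicz three-valued logic Ł3 and K3ʷ treat i differently under the binary connectives.

true; i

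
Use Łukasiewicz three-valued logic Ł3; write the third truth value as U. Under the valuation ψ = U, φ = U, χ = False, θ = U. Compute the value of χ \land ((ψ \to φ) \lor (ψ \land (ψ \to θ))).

False

ψ \to φ = U \to U = True
ψ \to θ = U \to U = True
ψ \land (ψ \to θ) = U \land True = U
(ψ \to φ) \lor (ψ \land (ψ \to θ)) = True \lor U = True
χ \land ((ψ \to φ) \lor (ψ \land (ψ \to θ))) = False \land True = False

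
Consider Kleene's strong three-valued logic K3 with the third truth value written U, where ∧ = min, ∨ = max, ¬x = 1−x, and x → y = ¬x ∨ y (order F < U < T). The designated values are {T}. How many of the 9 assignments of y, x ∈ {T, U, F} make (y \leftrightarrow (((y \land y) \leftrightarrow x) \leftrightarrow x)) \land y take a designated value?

Designated under: (y=T, x=T); (y=T, x=F).

2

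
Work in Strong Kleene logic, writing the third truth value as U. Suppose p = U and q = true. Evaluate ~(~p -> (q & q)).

false

~p = ~U = U
q & q = true & true = true
~p -> (q & q) = U -> true = true  [~U | true]
~(~p -> (q & q)) = ~true = false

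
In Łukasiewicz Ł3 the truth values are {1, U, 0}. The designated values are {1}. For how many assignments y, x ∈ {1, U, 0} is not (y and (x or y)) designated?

Designated under: (y=0, x=1); (y=0, x=U); (y=0, x=0).

3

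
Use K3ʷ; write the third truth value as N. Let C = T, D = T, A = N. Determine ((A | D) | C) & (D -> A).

N

A | D = N | T = N
(A | D) | C = N | T = N
D -> A = T -> N = N
((A | D) | C) & (D -> A) = N & N = N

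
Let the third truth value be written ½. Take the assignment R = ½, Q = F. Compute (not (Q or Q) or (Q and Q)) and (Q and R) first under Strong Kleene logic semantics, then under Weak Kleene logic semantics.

In Strong Kleene logic: Q or Q = F or F = F
not (Q or Q) = not F = T
Q and Q = F and F = F
not (Q or Q) or (Q and Q) = T or F = T
Q and R = F and ½ = F
(not (Q or Q) or (Q and Q)) and (Q and R) = T and F = F
In Weak Kleene logic: Q or Q = F or F = F
not (Q or Q) = not F = T
Q and Q = F and F = F
not (Q or Q) or (Q and Q) = T or F = T
Q and R = F and ½ = ½
(not (Q or Q) or (Q and Q)) and (Q and R) = T and ½ = ½
They differ because Strong Kleene logic and Weak Kleene logic treat ½ differently under the binary connectives.

F; ½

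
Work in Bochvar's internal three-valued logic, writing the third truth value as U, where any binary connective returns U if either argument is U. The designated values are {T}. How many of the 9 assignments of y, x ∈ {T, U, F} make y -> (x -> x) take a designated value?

4

Designated under: (y=T, x=T); (y=T, x=F); (y=F, x=T); (y=F, x=F).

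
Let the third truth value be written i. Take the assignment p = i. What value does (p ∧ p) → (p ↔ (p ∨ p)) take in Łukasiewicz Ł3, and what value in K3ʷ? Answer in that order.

T; i

In Łukasiewicz Ł3: p ∧ p = i ∧ i = i
p ∨ p = i ∨ i = i
p ↔ (p ∨ p) = i ↔ i = T  [1 − |½−½|]
(p ∧ p) → (p ↔ (p ∨ p)) = i → T = T
In K3ʷ: p ∧ p = i ∧ i = i
p ∨ p = i ∨ i = i
p ↔ (p ∨ p) = i ↔ i = i
(p ∧ p) → (p ↔ (p ∨ p)) = i → i = i  [any arg is the third value ⇒ result is the third value]
They differ because Łukasiewicz Ł3 and K3ʷ treat i differently under the binary connectives.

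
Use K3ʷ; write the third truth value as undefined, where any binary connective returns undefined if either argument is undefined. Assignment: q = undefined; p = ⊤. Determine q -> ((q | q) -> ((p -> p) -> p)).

q | q = undefined | undefined = undefined
p -> p = ⊤ -> ⊤ = ⊤
(p -> p) -> p = ⊤ -> ⊤ = ⊤
(q | q) -> ((p -> p) -> p) = undefined -> ⊤ = undefined
q -> ((q | q) -> ((p -> p) -> p)) = undefined -> undefined = undefined

undefined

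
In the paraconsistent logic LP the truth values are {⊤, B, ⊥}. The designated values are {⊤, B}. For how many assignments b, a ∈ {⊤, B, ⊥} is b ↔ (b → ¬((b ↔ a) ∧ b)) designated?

5

Of the 9 assignments, 5 give a value in {⊤, B}.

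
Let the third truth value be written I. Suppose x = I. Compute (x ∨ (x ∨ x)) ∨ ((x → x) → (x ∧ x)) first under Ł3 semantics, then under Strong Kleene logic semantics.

In Ł3: x ∨ x = I ∨ I = I
x ∨ (x ∨ x) = I ∨ I = I
x → x = I → I = true
x ∧ x = I ∧ I = I
(x → x) → (x ∧ x) = true → I = I
(x ∨ (x ∨ x)) ∨ ((x → x) → (x ∧ x)) = I ∨ I = I
In Strong Kleene logic: x ∨ x = I ∨ I = I
x ∨ (x ∨ x) = I ∨ I = I
x → x = I → I = I  [¬I ∨ I]
x ∧ x = I ∧ I = I
(x → x) → (x ∧ x) = I → I = I
(x ∨ (x ∨ x)) ∨ ((x → x) → (x ∧ x)) = I ∨ I = I

I; I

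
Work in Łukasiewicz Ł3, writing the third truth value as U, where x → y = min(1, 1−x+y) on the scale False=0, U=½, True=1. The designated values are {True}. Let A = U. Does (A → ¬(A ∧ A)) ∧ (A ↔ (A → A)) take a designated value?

A ∧ A = U ∧ U = U
¬(A ∧ A) = ¬U = U
A → ¬(A ∧ A) = U → U = True  [min(1, 1−½+½)]
A → A = U → U = True
A ↔ (A → A) = U ↔ True = U
(A → ¬(A ∧ A)) ∧ (A ↔ (A → A)) = True ∧ U = U
U ∉ {True}.

No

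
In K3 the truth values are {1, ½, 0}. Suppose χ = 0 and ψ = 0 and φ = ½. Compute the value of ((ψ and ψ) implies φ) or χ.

1

ψ and ψ = 0 and 0 = 0
(ψ and ψ) implies φ = 0 implies ½ = 1
((ψ and ψ) implies φ) or χ = 1 or 0 = 1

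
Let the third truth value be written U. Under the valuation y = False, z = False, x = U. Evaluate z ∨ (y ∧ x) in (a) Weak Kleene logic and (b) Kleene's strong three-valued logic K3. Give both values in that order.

In Weak Kleene logic: y ∧ x = False ∧ U = U
z ∨ (y ∧ x) = False ∨ U = U
In Kleene's strong three-valued logic K3: y ∧ x = False ∧ U = False
z ∨ (y ∧ x) = False ∨ False = False
They differ because Weak Kleene logic and Kleene's strong three-valued logic K3 treat U differently under the binary connectives.

U; False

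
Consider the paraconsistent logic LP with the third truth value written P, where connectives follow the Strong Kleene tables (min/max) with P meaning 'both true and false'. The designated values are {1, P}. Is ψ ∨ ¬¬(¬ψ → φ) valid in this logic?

No

Countermodel: ψ=0, φ=0 gives 0, which is not designated.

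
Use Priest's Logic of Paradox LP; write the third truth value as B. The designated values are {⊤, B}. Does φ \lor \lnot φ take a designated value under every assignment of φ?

Every assignment of φ over {⊤, B, ⊥} gives a value in {⊤, B}.
In particular, with φ=B: φ \lor \lnot φ = B.

Yes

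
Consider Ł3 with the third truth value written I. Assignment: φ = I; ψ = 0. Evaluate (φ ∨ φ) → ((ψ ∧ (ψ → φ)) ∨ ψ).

φ ∨ φ = I ∨ I = I
ψ → φ = 0 → I = 1  [min(1, 1−0+½)]
ψ ∧ (ψ → φ) = 0 ∧ 1 = 0
(ψ ∧ (ψ → φ)) ∨ ψ = 0 ∨ 0 = 0
(φ ∨ φ) → ((ψ ∧ (ψ → φ)) ∨ ψ) = I → 0 = I

I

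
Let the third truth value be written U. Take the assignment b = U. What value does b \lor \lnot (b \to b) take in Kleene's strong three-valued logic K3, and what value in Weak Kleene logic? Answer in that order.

In Kleene's strong three-valued logic K3: b \to b = U \to U = U  [\lnot U \lor U]
\lnot (b \to b) = \lnot U = U
b \lor \lnot (b \to b) = U \lor U = U
In Weak Kleene logic: b \to b = U \to U = U  [any arg is the third value ⇒ result is the third value]
\lnot (b \to b) = \lnot U = U
b \lor \lnot (b \to b) = U \lor U = U

U; U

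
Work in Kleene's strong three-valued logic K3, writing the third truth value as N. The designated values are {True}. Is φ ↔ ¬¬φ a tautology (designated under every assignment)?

No

Countermodel: φ=N gives N, which is not designated.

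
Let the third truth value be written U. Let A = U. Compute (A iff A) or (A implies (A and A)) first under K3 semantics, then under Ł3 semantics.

U; True

In K3: A iff A = U iff U = U
A and A = U and U = U
A implies (A and A) = U implies U = U  [not U or U]
(A iff A) or (A implies (A and A)) = U or U = U
In Ł3: A iff A = U iff U = True  [1 − |½−½|]
A and A = U and U = U
A implies (A and A) = U implies U = True
(A iff A) or (A implies (A and A)) = True or True = True
They differ because K3 and Ł3 treat U differently under implication.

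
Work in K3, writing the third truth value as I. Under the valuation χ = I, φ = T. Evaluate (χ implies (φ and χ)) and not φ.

F

φ and χ = T and I = I
χ implies (φ and χ) = I implies I = I  [not I or I]
not φ = not T = F
(χ implies (φ and χ)) and not φ = I and F = F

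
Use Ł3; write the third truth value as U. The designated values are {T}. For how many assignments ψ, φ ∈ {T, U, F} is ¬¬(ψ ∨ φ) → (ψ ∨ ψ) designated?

6

Of the 9 assignments, 6 give a value in {T}.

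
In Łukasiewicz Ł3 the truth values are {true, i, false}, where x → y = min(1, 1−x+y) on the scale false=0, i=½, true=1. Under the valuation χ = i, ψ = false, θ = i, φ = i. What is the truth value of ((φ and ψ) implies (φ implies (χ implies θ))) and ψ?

false

φ and ψ = i and false = false
χ implies θ = i implies i = true
φ implies (χ implies θ) = i implies true = true
(φ and ψ) implies (φ implies (χ implies θ)) = false implies true = true
((φ and ψ) implies (φ implies (χ implies θ))) and ψ = true and false = false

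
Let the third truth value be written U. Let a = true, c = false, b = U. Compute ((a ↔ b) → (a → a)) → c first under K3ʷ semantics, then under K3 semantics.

In K3ʷ: a ↔ b = true ↔ U = U
a → a = true → true = true
(a ↔ b) → (a → a) = U → true = U
((a ↔ b) → (a → a)) → c = U → false = U
In K3: a ↔ b = true ↔ U = U
a → a = true → true = true
(a ↔ b) → (a → a) = U → true = true  [¬U ∨ true]
((a ↔ b) → (a → a)) → c = true → false = false
They differ because K3ʷ and K3 treat U differently under the binary connectives.

U; false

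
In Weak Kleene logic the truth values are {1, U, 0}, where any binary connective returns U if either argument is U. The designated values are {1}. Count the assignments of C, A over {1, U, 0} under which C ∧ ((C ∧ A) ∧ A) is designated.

Designated under: (C=1, A=1).

1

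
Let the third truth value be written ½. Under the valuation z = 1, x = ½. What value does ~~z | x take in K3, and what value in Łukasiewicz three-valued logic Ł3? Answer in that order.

In K3: ~z = ~1 = 0
~~z = ~0 = 1
~~z | x = 1 | ½ = 1
In Łukasiewicz three-valued logic Ł3: ~z = ~1 = 0
~~z = ~0 = 1
~~z | x = 1 | ½ = 1

1; 1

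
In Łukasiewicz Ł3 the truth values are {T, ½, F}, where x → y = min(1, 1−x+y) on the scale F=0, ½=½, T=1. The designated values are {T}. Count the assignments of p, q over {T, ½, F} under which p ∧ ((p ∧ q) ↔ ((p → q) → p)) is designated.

Designated under: (p=T, q=T).

1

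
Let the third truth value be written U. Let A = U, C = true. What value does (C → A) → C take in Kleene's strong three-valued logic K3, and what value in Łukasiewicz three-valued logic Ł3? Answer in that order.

true; true

In Kleene's strong three-valued logic K3: C → A = true → U = U
(C → A) → C = U → true = true
In Łukasiewicz three-valued logic Ł3: C → A = true → U = U  [min(1, 1−1+½)]
(C → A) → C = U → true = true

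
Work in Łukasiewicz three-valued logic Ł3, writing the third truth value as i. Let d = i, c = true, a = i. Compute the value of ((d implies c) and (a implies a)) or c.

true

d implies c = i implies true = true
a implies a = i implies i = true
(d implies c) and (a implies a) = true and true = true
((d implies c) and (a implies a)) or c = true or true = true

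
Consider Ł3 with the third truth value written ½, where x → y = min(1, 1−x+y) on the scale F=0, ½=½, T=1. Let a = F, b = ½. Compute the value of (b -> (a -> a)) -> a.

a -> a = F -> F = T
b -> (a -> a) = ½ -> T = T  [min(1, 1−½+1)]
(b -> (a -> a)) -> a = T -> F = F

F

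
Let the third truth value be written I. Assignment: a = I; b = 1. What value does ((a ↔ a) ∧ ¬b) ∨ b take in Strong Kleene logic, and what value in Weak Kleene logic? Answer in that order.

1; I

In Strong Kleene logic: a ↔ a = I ↔ I = I
¬b = ¬1 = 0
(a ↔ a) ∧ ¬b = I ∧ 0 = 0
((a ↔ a) ∧ ¬b) ∨ b = 0 ∨ 1 = 1
In Weak Kleene logic: a ↔ a = I ↔ I = I
¬b = ¬1 = 0
(a ↔ a) ∧ ¬b = I ∧ 0 = I
((a ↔ a) ∧ ¬b) ∨ b = I ∨ 1 = I
They differ because Strong Kleene logic and Weak Kleene logic treat I differently under the binary connectives.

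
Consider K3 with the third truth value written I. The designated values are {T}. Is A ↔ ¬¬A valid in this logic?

Countermodel: A=I gives I, which is not designated.

No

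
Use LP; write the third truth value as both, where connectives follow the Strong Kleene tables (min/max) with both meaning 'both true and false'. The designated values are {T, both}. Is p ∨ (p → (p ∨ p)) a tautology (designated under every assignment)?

Every assignment of p over {T, both, F} gives a value in {T, both}.
In particular, with p=both: p ∨ (p → (p ∨ p)) = both.

Yes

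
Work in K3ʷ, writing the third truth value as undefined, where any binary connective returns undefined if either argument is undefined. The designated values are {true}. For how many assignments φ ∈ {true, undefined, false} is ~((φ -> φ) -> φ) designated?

φ=true: false ·
φ=undefined: undefined ·
φ=false: true ✓

1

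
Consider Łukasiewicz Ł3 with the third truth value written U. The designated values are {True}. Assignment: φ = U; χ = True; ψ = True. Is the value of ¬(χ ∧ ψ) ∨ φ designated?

χ ∧ ψ = True ∧ True = True
¬(χ ∧ ψ) = ¬True = False
¬(χ ∧ ψ) ∨ φ = False ∨ U = U
U ∉ {True}.

No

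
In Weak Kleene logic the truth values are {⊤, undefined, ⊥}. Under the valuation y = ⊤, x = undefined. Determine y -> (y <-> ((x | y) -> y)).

x | y = undefined | ⊤ = undefined
(x | y) -> y = undefined -> ⊤ = undefined  [any arg is the third value ⇒ result is the third value]
y <-> ((x | y) -> y) = ⊤ <-> undefined = undefined
y -> (y <-> ((x | y) -> y)) = ⊤ -> undefined = undefined

undefined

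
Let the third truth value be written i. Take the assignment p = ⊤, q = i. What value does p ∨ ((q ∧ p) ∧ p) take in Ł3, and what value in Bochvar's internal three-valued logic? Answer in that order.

In Ł3: q ∧ p = i ∧ ⊤ = i
(q ∧ p) ∧ p = i ∧ ⊤ = i
p ∨ ((q ∧ p) ∧ p) = ⊤ ∨ i = ⊤
In Bochvar's internal three-valued logic: q ∧ p = i ∧ ⊤ = i
(q ∧ p) ∧ p = i ∧ ⊤ = i
p ∨ ((q ∧ p) ∧ p) = ⊤ ∨ i = i
They differ because Ł3 and Bochvar's internal three-valued logic treat i differently under the binary connectives.

⊤; i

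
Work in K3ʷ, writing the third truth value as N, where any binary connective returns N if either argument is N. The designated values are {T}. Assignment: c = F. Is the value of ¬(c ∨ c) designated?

c ∨ c = F ∨ F = F
¬(c ∨ c) = ¬F = T
T ∈ {T}.

Yes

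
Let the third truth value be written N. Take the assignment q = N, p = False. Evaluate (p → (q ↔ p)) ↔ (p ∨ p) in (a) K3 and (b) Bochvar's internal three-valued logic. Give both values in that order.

In K3: q ↔ p = N ↔ False = N
p → (q ↔ p) = False → N = True
p ∨ p = False ∨ False = False
(p → (q ↔ p)) ↔ (p ∨ p) = True ↔ False = False
In Bochvar's internal three-valued logic: q ↔ p = N ↔ False = N
p → (q ↔ p) = False → N = N
p ∨ p = False ∨ False = False
(p → (q ↔ p)) ↔ (p ∨ p) = N ↔ False = N
They differ because K3 and Bochvar's internal three-valued logic treat N differently under the binary connectives.

False; N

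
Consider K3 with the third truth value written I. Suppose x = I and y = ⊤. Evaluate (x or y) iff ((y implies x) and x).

x or y = I or ⊤ = ⊤
y implies x = ⊤ implies I = I  [not ⊤ or I]
(y implies x) and x = I and I = I
(x or y) iff ((y implies x) and x) = ⊤ iff I = I

I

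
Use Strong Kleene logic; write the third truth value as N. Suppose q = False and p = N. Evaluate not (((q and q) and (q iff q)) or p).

q and q = False and False = False
q iff q = False iff False = True
(q and q) and (q iff q) = False and True = False
((q and q) and (q iff q)) or p = False or N = N
not (((q and q) and (q iff q)) or p) = not N = N

N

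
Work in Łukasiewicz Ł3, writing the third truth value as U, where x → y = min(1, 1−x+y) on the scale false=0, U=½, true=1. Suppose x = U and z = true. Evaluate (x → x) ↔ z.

true

x → x = U → U = true
(x → x) ↔ z = true ↔ true = true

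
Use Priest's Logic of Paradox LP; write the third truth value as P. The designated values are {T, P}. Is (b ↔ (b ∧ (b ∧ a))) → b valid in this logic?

Countermodel: b=F, a=T gives F, which is not designated.

No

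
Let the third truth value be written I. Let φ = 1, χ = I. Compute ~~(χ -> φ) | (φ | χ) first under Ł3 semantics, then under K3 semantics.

In Ł3: χ -> φ = I -> 1 = 1  [min(1, 1−½+1)]
~(χ -> φ) = ~1 = 0
~~(χ -> φ) = ~0 = 1
φ | χ = 1 | I = 1
~~(χ -> φ) | (φ | χ) = 1 | 1 = 1
In K3: χ -> φ = I -> 1 = 1  [~I | 1]
~(χ -> φ) = ~1 = 0
~~(χ -> φ) = ~0 = 1
φ | χ = 1 | I = 1
~~(χ -> φ) | (φ | χ) = 1 | 1 = 1

1; 1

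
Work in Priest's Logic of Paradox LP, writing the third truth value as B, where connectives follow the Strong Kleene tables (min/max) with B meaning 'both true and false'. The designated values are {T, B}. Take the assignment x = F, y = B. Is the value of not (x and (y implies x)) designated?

Yes

y implies x = B implies F = B
x and (y implies x) = F and B = F
not (x and (y implies x)) = not F = T
T ∈ {T, B}.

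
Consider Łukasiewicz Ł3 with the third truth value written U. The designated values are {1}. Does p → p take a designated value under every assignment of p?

Every assignment of p over {1, U, 0} gives a value in {1}.
In particular, with p=U: p → p = 1.

Yes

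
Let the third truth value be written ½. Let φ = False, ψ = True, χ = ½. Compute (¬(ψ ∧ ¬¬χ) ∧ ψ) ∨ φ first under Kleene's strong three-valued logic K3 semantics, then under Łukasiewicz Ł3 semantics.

½; ½

In Kleene's strong three-valued logic K3: ¬χ = ¬½ = ½
¬¬χ = ¬½ = ½
ψ ∧ ¬¬χ = True ∧ ½ = ½
¬(ψ ∧ ¬¬χ) = ¬½ = ½
¬(ψ ∧ ¬¬χ) ∧ ψ = ½ ∧ True = ½
(¬(ψ ∧ ¬¬χ) ∧ ψ) ∨ φ = ½ ∨ False = ½
In Łukasiewicz Ł3: ¬χ = ¬½ = ½
¬¬χ = ¬½ = ½
ψ ∧ ¬¬χ = True ∧ ½ = ½
¬(ψ ∧ ¬¬χ) = ¬½ = ½
¬(ψ ∧ ¬¬χ) ∧ ψ = ½ ∧ True = ½
(¬(ψ ∧ ¬¬χ) ∧ ψ) ∨ φ = ½ ∨ False = ½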